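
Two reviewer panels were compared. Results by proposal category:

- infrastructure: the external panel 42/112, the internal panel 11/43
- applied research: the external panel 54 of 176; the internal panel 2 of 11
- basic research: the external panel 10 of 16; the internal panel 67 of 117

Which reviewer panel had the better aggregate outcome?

Infrastructure: the external panel 42/112 = 37.5%, the internal panel 11/43 = 25.6% → the external panel
Applied research: the external panel 54/176 = 30.7%, the internal panel 2/11 = 18.2% → the external panel
Basic research: the external panel 10/16 = 62.5%, the internal panel 67/117 = 57.3% → the external panel
Overall: the external panel 106/304 = 34.9%, the internal panel 80/171 = 46.8% → the internal panel
(The external panel wins every proposal group but the internal panel wins overall — the external panel's proposals skew toward the low-rate applied research group.)

the internal panel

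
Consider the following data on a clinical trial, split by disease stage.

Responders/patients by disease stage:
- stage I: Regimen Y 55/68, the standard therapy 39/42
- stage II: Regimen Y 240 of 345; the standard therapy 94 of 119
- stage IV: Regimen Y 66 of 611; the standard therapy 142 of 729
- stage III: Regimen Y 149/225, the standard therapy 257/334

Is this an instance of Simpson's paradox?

No

Stage I: Regimen Y 55/68 = 80.9%, the standard therapy 39/42 = 92.9% → the standard therapy
Stage II: Regimen Y 240/345 = 69.6%, the standard therapy 94/119 = 79.0% → the standard therapy
Stage IV: Regimen Y 66/611 = 10.8%, the standard therapy 142/729 = 19.5% → the standard therapy
Stage III: Regimen Y 149/225 = 66.2%, the standard therapy 257/334 = 76.9% → the standard therapy
Overall: Regimen Y 510/1249 = 40.8%, the standard therapy 532/1224 = 43.5% → the standard therapy
The standard therapy wins overall and in every disease group — no reversal.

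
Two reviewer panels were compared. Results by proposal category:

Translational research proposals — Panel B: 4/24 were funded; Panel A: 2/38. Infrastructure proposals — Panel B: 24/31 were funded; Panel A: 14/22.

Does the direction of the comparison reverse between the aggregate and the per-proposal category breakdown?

Translational research: Panel B 4/24 = 16.7%, Panel A 2/38 = 5.3% → Panel B
Infrastructure: Panel B 24/31 = 77.4%, Panel A 14/22 = 63.6% → Panel B
Overall: Panel B 28/55 = 50.9%, Panel A 16/60 = 26.7% → Panel B
Panel B wins overall and in every proposal group — no reversal.

No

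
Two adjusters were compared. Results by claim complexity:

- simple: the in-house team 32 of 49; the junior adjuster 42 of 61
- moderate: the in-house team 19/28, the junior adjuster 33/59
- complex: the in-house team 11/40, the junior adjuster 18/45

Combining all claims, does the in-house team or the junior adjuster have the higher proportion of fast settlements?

the junior adjuster

Simple: the in-house team 32/49 = 65.3%, the junior adjuster 42/61 = 68.9% → the junior adjuster
Moderate: the in-house team 19/28 = 67.9%, the junior adjuster 33/59 = 55.9% → the in-house team
Complex: the in-house team 11/40 = 27.5%, the junior adjuster 18/45 = 40.0% → the junior adjuster
Overall: the in-house team 62/117 = 53.0%, the junior adjuster 93/165 = 56.4% → the junior adjuster
(Neither sweeps every claim group, but the junior adjuster has the higher pooled rate.)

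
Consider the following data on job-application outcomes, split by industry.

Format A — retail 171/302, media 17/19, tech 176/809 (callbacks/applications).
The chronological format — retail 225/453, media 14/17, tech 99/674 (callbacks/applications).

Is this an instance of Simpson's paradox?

No

Retail: Format A 171/302 = 56.6%, the chronological format 225/453 = 49.7% → Format A
Media: Format A 17/19 = 89.5%, the chronological format 14/17 = 82.4% → Format A
Tech: Format A 176/809 = 21.8%, the chronological format 99/674 = 14.7% → Format A
Overall: Format A 364/1130 = 32.2%, the chronological format 338/1144 = 29.5% → Format A
Format A wins overall and in every industry group — no reversal.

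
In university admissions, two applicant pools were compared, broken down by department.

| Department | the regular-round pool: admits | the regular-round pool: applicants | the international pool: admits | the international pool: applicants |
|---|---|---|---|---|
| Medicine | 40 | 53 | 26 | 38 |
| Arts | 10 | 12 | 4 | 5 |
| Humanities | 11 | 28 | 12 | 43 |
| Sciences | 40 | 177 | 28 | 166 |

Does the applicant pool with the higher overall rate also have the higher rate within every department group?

Medicine: the regular-round pool 40/53 = 75.5%, the international pool 26/38 = 68.4% → the regular-round pool
Arts: the regular-round pool 10/12 = 83.3%, the international pool 4/5 = 80.0% → the regular-round pool
Humanities: the regular-round pool 11/28 = 39.3%, the international pool 12/43 = 27.9% → the regular-round pool
Sciences: the regular-round pool 40/177 = 22.6%, the international pool 28/166 = 16.9% → the regular-round pool
Overall: the regular-round pool 101/270 = 37.4%, the international pool 70/252 = 27.8% → the regular-round pool
The regular-round pool wins overall and in every department group — no reversal.

Yes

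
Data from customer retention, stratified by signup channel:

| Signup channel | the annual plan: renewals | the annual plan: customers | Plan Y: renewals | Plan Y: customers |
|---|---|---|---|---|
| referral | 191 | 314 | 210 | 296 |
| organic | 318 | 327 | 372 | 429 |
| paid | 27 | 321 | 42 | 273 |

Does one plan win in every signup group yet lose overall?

Referral: the annual plan 191/314 = 60.8%, Plan Y 210/296 = 70.9% → Plan Y
Organic: the annual plan 318/327 = 97.2%, Plan Y 372/429 = 86.7% → the annual plan
Paid: the annual plan 27/321 = 8.4%, Plan Y 42/273 = 15.4% → Plan Y
Overall: the annual plan 536/962 = 55.7%, Plan Y 624/998 = 62.5% → Plan Y
Neither sweeps: the annual plan wins 1 of 3 groups, Plan Y wins 2. Plan Y wins overall but not every group — no Simpson reversal.

No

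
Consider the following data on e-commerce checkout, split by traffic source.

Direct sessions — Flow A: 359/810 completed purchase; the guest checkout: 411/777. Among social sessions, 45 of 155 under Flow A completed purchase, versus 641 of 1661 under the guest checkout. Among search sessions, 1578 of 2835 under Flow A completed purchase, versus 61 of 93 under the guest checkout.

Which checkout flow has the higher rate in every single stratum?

Direct: Flow A 359/810 = 44.3%, the guest checkout 411/777 = 52.9% → the guest checkout
Social: Flow A 45/155 = 29.0%, the guest checkout 641/1661 = 38.6% → the guest checkout
Search: Flow A 1578/2835 = 55.7%, the guest checkout 61/93 = 65.6% → the guest checkout
The guest checkout has the higher rate in all 3 groups.

the guest checkout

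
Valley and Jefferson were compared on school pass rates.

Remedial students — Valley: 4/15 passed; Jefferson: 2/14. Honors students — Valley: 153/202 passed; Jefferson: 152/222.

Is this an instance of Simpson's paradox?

No

Remedial: Valley 4/15 = 26.7%, Jefferson 2/14 = 14.3% → Valley
Honors: Valley 153/202 = 75.7%, Jefferson 152/222 = 68.5% → Valley
Overall: Valley 157/217 = 72.4%, Jefferson 154/236 = 65.3% → Valley
Valley wins overall and in every student group — no reversal.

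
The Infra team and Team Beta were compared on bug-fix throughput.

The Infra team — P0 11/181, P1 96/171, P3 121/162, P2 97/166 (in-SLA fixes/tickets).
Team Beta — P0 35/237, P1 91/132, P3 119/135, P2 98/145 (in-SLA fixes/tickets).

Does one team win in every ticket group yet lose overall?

No

P0: the Infra team 11/181 = 6.1%, Team Beta 35/237 = 14.8% → Team Beta
P1: the Infra team 96/171 = 56.1%, Team Beta 91/132 = 68.9% → Team Beta
P3: the Infra team 121/162 = 74.7%, Team Beta 119/135 = 88.1% → Team Beta
P2: the Infra team 97/166 = 58.4%, Team Beta 98/145 = 67.6% → Team Beta
Overall: the Infra team 325/680 = 47.8%, Team Beta 343/649 = 52.9% → Team Beta
Team Beta wins overall and in every ticket group — no reversal.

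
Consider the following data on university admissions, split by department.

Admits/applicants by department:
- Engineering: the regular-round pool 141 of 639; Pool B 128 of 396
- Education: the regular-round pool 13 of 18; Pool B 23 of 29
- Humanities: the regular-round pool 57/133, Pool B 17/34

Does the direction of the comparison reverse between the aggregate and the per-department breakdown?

No

Engineering: the regular-round pool 141/639 = 22.1%, Pool B 128/396 = 32.3% → Pool B
Education: the regular-round pool 13/18 = 72.2%, Pool B 23/29 = 79.3% → Pool B
Humanities: the regular-round pool 57/133 = 42.9%, Pool B 17/34 = 50.0% → Pool B
Overall: the regular-round pool 211/790 = 26.7%, Pool B 168/459 = 36.6% → Pool B
Pool B wins overall and in every department group — no reversal.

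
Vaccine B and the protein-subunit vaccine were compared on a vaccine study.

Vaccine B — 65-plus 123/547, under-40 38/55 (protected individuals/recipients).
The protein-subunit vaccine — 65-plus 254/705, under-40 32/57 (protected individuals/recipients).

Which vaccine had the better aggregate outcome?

the protein-subunit vaccine

65-plus: Vaccine B 123/547 = 22.5%, the protein-subunit vaccine 254/705 = 36.0% → the protein-subunit vaccine
Under-40: Vaccine B 38/55 = 69.1%, the protein-subunit vaccine 32/57 = 56.1% → Vaccine B
Overall: Vaccine B 161/602 = 26.7%, the protein-subunit vaccine 286/762 = 37.5% → the protein-subunit vaccine
(Neither sweeps every age group, but the protein-subunit vaccine has the higher pooled rate.)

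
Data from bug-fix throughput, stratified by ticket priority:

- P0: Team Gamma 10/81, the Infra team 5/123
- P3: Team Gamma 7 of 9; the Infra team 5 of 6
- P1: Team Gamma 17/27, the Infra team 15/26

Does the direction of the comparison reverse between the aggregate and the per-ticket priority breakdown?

P0: Team Gamma 10/81 = 12.3%, the Infra team 5/123 = 4.1% → Team Gamma
P3: Team Gamma 7/9 = 77.8%, the Infra team 5/6 = 83.3% → the Infra team
P1: Team Gamma 17/27 = 63.0%, the Infra team 15/26 = 57.7% → Team Gamma
Overall: Team Gamma 34/117 = 29.1%, the Infra team 25/155 = 16.1% → Team Gamma
Neither sweeps: Team Gamma wins 2 of 3 groups, the Infra team wins 1. Team Gamma wins overall but not every group — no Simpson reversal.

No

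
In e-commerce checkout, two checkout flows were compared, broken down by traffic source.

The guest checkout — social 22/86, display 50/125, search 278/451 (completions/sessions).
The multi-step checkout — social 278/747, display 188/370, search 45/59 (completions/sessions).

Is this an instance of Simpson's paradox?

Social: the guest checkout 22/86 = 25.6%, the multi-step checkout 278/747 = 37.2% → the multi-step checkout
Display: the guest checkout 50/125 = 40.0%, the multi-step checkout 188/370 = 50.8% → the multi-step checkout
Search: the guest checkout 278/451 = 61.6%, the multi-step checkout 45/59 = 76.3% → the multi-step checkout
Overall: the guest checkout 350/662 = 52.9%, the multi-step checkout 511/1176 = 43.5% → the guest checkout
The multi-step checkout wins each traffic group but the guest checkout wins overall — the comparison reverses. The multi-step checkout's sessions skew toward social, which has a lower base rate.

Yes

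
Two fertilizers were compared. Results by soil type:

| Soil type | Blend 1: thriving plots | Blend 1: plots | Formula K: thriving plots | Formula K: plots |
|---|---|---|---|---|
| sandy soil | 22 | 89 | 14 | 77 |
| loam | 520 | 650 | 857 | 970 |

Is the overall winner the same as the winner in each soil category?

Sandy soil: Blend 1 22/89 = 24.7%, Formula K 14/77 = 18.2% → Blend 1
Loam: Blend 1 520/650 = 80.0%, Formula K 857/970 = 88.4% → Formula K
Overall: Blend 1 542/739 = 73.3%, Formula K 871/1047 = 83.2% → Formula K
Neither sweeps: Blend 1 wins 1 of 2 groups, Formula K wins 1. Formula K wins overall but not every group — no Simpson reversal.

No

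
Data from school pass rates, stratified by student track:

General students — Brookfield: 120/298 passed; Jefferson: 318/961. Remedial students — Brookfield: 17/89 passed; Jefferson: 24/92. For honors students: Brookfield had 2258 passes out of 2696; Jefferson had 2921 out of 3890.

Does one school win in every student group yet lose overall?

No

General: Brookfield 120/298 = 40.3%, Jefferson 318/961 = 33.1% → Brookfield
Remedial: Brookfield 17/89 = 19.1%, Jefferson 24/92 = 26.1% → Jefferson
Honors: Brookfield 2258/2696 = 83.8%, Jefferson 2921/3890 = 75.1% → Brookfield
Overall: Brookfield 2395/3083 = 77.7%, Jefferson 3263/4943 = 66.0% → Brookfield
Neither sweeps: Brookfield wins 2 of 3 groups, Jefferson wins 1. Brookfield wins overall but not every group — no Simpson reversal.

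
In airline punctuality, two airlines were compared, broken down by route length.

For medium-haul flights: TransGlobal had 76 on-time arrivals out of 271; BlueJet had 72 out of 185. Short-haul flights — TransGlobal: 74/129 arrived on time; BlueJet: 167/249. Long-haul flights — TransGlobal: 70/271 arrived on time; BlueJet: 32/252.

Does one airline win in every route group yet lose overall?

Medium-haul: TransGlobal 76/271 = 28.0%, BlueJet 72/185 = 38.9% → BlueJet
Short-haul: TransGlobal 74/129 = 57.4%, BlueJet 167/249 = 67.1% → BlueJet
Long-haul: TransGlobal 70/271 = 25.8%, BlueJet 32/252 = 12.7% → TransGlobal
Overall: TransGlobal 220/671 = 32.8%, BlueJet 271/686 = 39.5% → BlueJet
Neither sweeps: TransGlobal wins 1 of 3 groups, BlueJet wins 2. BlueJet wins overall but not every group — no Simpson reversal.

No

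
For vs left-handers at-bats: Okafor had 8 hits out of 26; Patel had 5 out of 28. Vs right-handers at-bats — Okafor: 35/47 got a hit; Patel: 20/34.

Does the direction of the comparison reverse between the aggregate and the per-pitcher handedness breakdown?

No

Vs left-handers: Okafor 8/26 = 30.8%, Patel 5/28 = 17.9% → Okafor
Vs right-handers: Okafor 35/47 = 74.5%, Patel 20/34 = 58.8% → Okafor
Overall: Okafor 43/73 = 58.9%, Patel 25/62 = 40.3% → Okafor
Okafor wins overall and in every pitcher group — no reversal.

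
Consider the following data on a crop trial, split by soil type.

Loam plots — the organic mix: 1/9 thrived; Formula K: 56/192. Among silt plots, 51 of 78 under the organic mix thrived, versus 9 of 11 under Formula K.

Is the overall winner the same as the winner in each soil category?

Loam: the organic mix 1/9 = 11.1%, Formula K 56/192 = 29.2% → Formula K
Silt: the organic mix 51/78 = 65.4%, Formula K 9/11 = 81.8% → Formula K
Overall: the organic mix 52/87 = 59.8%, Formula K 65/203 = 32.0% → the organic mix
Formula K wins each soil group but the organic mix wins overall — the comparison reverses. Formula K's plots skew toward loam, which has a lower base rate.

No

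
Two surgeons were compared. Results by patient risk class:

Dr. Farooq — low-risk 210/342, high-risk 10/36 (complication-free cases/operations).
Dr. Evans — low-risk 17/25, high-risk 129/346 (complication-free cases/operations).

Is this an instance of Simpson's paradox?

Low-risk: Dr. Farooq 210/342 = 61.4%, Dr. Evans 17/25 = 68.0% → Dr. Evans
High-risk: Dr. Farooq 10/36 = 27.8%, Dr. Evans 129/346 = 37.3% → Dr. Evans
Overall: Dr. Farooq 220/378 = 58.2%, Dr. Evans 146/371 = 39.4% → Dr. Farooq
Dr. Evans wins each patient risk group but Dr. Farooq wins overall — the comparison reverses. Dr. Evans's operations skew toward high-risk, which has a lower base rate.

Yes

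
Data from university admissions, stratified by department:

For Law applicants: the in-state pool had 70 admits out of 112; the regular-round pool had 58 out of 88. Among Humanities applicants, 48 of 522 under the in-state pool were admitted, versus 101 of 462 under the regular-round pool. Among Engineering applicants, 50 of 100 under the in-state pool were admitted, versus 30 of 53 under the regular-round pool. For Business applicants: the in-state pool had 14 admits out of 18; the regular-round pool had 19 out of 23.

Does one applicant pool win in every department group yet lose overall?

No

Law: the in-state pool 70/112 = 62.5%, the regular-round pool 58/88 = 65.9% → the regular-round pool
Humanities: the in-state pool 48/522 = 9.2%, the regular-round pool 101/462 = 21.9% → the regular-round pool
Engineering: the in-state pool 50/100 = 50.0%, the regular-round pool 30/53 = 56.6% → the regular-round pool
Business: the in-state pool 14/18 = 77.8%, the regular-round pool 19/23 = 82.6% → the regular-round pool
Overall: the in-state pool 182/752 = 24.2%, the regular-round pool 208/626 = 33.2% → the regular-round pool
The regular-round pool wins overall and in every department group — no reversal.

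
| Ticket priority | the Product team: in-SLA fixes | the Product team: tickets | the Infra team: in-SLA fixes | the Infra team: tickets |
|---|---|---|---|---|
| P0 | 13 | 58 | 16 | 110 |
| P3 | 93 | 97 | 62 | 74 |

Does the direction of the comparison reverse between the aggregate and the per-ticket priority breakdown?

No

P0: the Product team 13/58 = 22.4%, the Infra team 16/110 = 14.5% → the Product team
P3: the Product team 93/97 = 95.9%, the Infra team 62/74 = 83.8% → the Product team
Overall: the Product team 106/155 = 68.4%, the Infra team 78/184 = 42.4% → the Product team
The Product team wins overall and in every ticket group — no reversal.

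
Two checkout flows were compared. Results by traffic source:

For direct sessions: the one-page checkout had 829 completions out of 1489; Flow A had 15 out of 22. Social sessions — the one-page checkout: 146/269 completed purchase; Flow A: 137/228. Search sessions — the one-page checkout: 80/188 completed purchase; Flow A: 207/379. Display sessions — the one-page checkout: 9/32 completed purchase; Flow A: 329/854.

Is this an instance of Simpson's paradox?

Direct: the one-page checkout 829/1489 = 55.7%, Flow A 15/22 = 68.2% → Flow A
Social: the one-page checkout 146/269 = 54.3%, Flow A 137/228 = 60.1% → Flow A
Search: the one-page checkout 80/188 = 42.6%, Flow A 207/379 = 54.6% → Flow A
Display: the one-page checkout 9/32 = 28.1%, Flow A 329/854 = 38.5% → Flow A
Overall: the one-page checkout 1064/1978 = 53.8%, Flow A 688/1483 = 46.4% → the one-page checkout
Flow A wins each traffic group but the one-page checkout wins overall — the comparison reverses. Flow A's sessions skew toward display, which has a lower base rate.

Yes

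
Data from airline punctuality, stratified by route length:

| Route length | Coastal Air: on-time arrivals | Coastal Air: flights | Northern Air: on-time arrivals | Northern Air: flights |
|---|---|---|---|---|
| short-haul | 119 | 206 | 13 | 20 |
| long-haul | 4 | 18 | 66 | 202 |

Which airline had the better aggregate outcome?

Coastal Air

Short-haul: Coastal Air 119/206 = 57.8%, Northern Air 13/20 = 65.0% → Northern Air
Long-haul: Coastal Air 4/18 = 22.2%, Northern Air 66/202 = 32.7% → Northern Air
Overall: Coastal Air 123/224 = 54.9%, Northern Air 79/222 = 35.6% → Coastal Air
(Northern Air wins every route group but Coastal Air wins overall — Northern Air's flights skew toward the low-rate long-haul group.)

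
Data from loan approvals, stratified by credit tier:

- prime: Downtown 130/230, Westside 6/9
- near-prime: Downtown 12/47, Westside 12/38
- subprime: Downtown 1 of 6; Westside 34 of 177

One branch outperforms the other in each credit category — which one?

Prime: Downtown 130/230 = 56.5%, Westside 6/9 = 66.7% → Westside
Near-prime: Downtown 12/47 = 25.5%, Westside 12/38 = 31.6% → Westside
Subprime: Downtown 1/6 = 16.7%, Westside 34/177 = 19.2% → Westside
Westside has the higher rate in all 3 groups.

Westside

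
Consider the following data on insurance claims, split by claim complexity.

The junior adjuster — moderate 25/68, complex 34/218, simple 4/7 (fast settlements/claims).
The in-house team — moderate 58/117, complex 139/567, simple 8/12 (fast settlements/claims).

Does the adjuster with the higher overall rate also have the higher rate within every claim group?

Moderate: the junior adjuster 25/68 = 36.8%, the in-house team 58/117 = 49.6% → the in-house team
Complex: the junior adjuster 34/218 = 15.6%, the in-house team 139/567 = 24.5% → the in-house team
Simple: the junior adjuster 4/7 = 57.1%, the in-house team 8/12 = 66.7% → the in-house team
Overall: the junior adjuster 63/293 = 21.5%, the in-house team 205/696 = 29.5% → the in-house team
The in-house team wins overall and in every claim group — no reversal.

Yes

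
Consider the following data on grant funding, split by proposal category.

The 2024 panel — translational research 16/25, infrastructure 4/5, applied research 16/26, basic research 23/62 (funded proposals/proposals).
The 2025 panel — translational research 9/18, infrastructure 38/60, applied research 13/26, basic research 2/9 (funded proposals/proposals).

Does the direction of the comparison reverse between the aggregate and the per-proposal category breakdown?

Translational research: the 2024 panel 16/25 = 64.0%, the 2025 panel 9/18 = 50.0% → the 2024 panel
Infrastructure: the 2024 panel 4/5 = 80.0%, the 2025 panel 38/60 = 63.3% → the 2024 panel
Applied research: the 2024 panel 16/26 = 61.5%, the 2025 panel 13/26 = 50.0% → the 2024 panel
Basic research: the 2024 panel 23/62 = 37.1%, the 2025 panel 2/9 = 22.2% → the 2024 panel
Overall: the 2024 panel 59/118 = 50.0%, the 2025 panel 62/113 = 54.9% → the 2025 panel
The 2024 panel wins each proposal group but the 2025 panel wins overall — the comparison reverses. The 2024 panel's proposals skew toward basic research, which has a lower base rate.

Yes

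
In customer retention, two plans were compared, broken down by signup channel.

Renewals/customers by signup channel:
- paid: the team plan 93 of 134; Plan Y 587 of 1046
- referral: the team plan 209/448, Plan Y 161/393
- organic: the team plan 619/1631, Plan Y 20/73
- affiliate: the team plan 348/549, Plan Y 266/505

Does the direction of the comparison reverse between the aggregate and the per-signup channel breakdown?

Paid: the team plan 93/134 = 69.4%, Plan Y 587/1046 = 56.1% → the team plan
Referral: the team plan 209/448 = 46.7%, Plan Y 161/393 = 41.0% → the team plan
Organic: the team plan 619/1631 = 38.0%, Plan Y 20/73 = 27.4% → the team plan
Affiliate: the team plan 348/549 = 63.4%, Plan Y 266/505 = 52.7% → the team plan
Overall: the team plan 1269/2762 = 45.9%, Plan Y 1034/2017 = 51.3% → Plan Y
The team plan wins each signup group but Plan Y wins overall — the comparison reverses. The team plan's customers skew toward organic, which has a lower base rate.

Yes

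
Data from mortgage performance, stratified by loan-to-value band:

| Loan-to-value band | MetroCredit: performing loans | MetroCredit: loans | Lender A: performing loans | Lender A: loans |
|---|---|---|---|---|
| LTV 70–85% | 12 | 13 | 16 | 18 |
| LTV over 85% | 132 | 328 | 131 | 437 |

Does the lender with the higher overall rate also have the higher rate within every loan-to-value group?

Yes

LTV 70–85%: MetroCredit 12/13 = 92.3%, Lender A 16/18 = 88.9% → MetroCredit
LTV over 85%: MetroCredit 132/328 = 40.2%, Lender A 131/437 = 30.0% → MetroCredit
Overall: MetroCredit 144/341 = 42.2%, Lender A 147/455 = 32.3% → MetroCredit
MetroCredit wins overall and in every loan-to-value group — no reversal.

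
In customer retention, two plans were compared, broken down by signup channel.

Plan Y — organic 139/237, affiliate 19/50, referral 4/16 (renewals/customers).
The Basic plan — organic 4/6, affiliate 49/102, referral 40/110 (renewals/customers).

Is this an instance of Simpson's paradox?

Yes

Organic: Plan Y 139/237 = 58.6%, the Basic plan 4/6 = 66.7% → the Basic plan
Affiliate: Plan Y 19/50 = 38.0%, the Basic plan 49/102 = 48.0% → the Basic plan
Referral: Plan Y 4/16 = 25.0%, the Basic plan 40/110 = 36.4% → the Basic plan
Overall: Plan Y 162/303 = 53.5%, the Basic plan 93/218 = 42.7% → Plan Y
The Basic plan wins each signup group but Plan Y wins overall — the comparison reverses. The Basic plan's customers skew toward referral, which has a lower base rate.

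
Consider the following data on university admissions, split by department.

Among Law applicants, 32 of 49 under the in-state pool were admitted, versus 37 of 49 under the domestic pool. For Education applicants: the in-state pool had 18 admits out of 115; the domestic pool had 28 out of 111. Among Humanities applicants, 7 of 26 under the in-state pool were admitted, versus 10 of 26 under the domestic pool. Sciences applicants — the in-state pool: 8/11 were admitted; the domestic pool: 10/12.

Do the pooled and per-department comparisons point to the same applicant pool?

Yes

Law: the in-state pool 32/49 = 65.3%, the domestic pool 37/49 = 75.5% → the domestic pool
Education: the in-state pool 18/115 = 15.7%, the domestic pool 28/111 = 25.2% → the domestic pool
Humanities: the in-state pool 7/26 = 26.9%, the domestic pool 10/26 = 38.5% → the domestic pool
Sciences: the in-state pool 8/11 = 72.7%, the domestic pool 10/12 = 83.3% → the domestic pool
Overall: the in-state pool 65/201 = 32.3%, the domestic pool 85/198 = 42.9% → the domestic pool
The domestic pool wins overall and in every department group — no reversal.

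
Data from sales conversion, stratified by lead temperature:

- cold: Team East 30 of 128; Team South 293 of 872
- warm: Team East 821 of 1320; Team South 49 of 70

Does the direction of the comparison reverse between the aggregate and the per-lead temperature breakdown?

Yes

Cold: Team East 30/128 = 23.4%, Team South 293/872 = 33.6% → Team South
Warm: Team East 821/1320 = 62.2%, Team South 49/70 = 70.0% → Team South
Overall: Team East 851/1448 = 58.8%, Team South 342/942 = 36.3% → Team East
Team South wins each lead group but Team East wins overall — the comparison reverses. Team South's leads skew toward cold, which has a lower base rate.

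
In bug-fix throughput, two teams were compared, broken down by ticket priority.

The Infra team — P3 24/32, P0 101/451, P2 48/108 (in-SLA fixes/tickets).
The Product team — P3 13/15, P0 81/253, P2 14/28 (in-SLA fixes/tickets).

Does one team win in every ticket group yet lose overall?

P3: the Infra team 24/32 = 75.0%, the Product team 13/15 = 86.7% → the Product team
P0: the Infra team 101/451 = 22.4%, the Product team 81/253 = 32.0% → the Product team
P2: the Infra team 48/108 = 44.4%, the Product team 14/28 = 50.0% → the Product team
Overall: the Infra team 173/591 = 29.3%, the Product team 108/296 = 36.5% → the Product team
The Product team wins overall and in every ticket group — no reversal.

No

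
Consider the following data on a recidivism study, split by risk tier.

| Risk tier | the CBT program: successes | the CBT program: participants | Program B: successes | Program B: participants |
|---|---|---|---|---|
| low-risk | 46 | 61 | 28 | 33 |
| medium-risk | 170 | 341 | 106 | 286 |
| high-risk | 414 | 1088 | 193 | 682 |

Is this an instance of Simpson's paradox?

Low-risk: the CBT program 46/61 = 75.4%, Program B 28/33 = 84.8% → Program B
Medium-risk: the CBT program 170/341 = 49.9%, Program B 106/286 = 37.1% → the CBT program
High-risk: the CBT program 414/1088 = 38.1%, Program B 193/682 = 28.3% → the CBT program
Overall: the CBT program 630/1490 = 42.3%, Program B 327/1001 = 32.7% → the CBT program
Neither sweeps: the CBT program wins 2 of 3 groups, Program B wins 1. The CBT program wins overall but not every group — no Simpson reversal.

No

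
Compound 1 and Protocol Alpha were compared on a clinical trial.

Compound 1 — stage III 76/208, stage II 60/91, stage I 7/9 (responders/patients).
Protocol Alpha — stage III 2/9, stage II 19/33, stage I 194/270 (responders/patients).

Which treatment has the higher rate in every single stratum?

Compound 1

Stage III: Compound 1 76/208 = 36.5%, Protocol Alpha 2/9 = 22.2% → Compound 1
Stage II: Compound 1 60/91 = 65.9%, Protocol Alpha 19/33 = 57.6% → Compound 1
Stage I: Compound 1 7/9 = 77.8%, Protocol Alpha 194/270 = 71.9% → Compound 1
Compound 1 has the higher rate in all 3 groups.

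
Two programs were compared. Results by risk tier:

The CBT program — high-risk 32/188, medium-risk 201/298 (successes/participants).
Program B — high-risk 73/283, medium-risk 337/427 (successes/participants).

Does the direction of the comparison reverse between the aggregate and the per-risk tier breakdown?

No

High-risk: the CBT program 32/188 = 17.0%, Program B 73/283 = 25.8% → Program B
Medium-risk: the CBT program 201/298 = 67.4%, Program B 337/427 = 78.9% → Program B
Overall: the CBT program 233/486 = 47.9%, Program B 410/710 = 57.7% → Program B
Program B wins overall and in every risk group — no reversal.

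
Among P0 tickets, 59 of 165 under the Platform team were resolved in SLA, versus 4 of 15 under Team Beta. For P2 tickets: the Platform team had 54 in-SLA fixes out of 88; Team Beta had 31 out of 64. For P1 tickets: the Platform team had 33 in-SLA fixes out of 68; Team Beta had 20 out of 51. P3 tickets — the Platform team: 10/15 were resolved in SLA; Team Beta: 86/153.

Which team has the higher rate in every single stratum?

P0: the Platform team 59/165 = 35.8%, Team Beta 4/15 = 26.7% → the Platform team
P2: the Platform team 54/88 = 61.4%, Team Beta 31/64 = 48.4% → the Platform team
P1: the Platform team 33/68 = 48.5%, Team Beta 20/51 = 39.2% → the Platform team
P3: the Platform team 10/15 = 66.7%, Team Beta 86/153 = 56.2% → the Platform team
The Platform team has the higher rate in all 4 groups.

the Platform team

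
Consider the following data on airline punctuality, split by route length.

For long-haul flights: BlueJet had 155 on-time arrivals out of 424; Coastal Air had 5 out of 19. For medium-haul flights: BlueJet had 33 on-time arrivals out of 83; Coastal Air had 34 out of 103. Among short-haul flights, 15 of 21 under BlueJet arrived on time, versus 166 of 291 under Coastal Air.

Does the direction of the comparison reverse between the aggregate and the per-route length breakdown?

Long-haul: BlueJet 155/424 = 36.6%, Coastal Air 5/19 = 26.3% → BlueJet
Medium-haul: BlueJet 33/83 = 39.8%, Coastal Air 34/103 = 33.0% → BlueJet
Short-haul: BlueJet 15/21 = 71.4%, Coastal Air 166/291 = 57.0% → BlueJet
Overall: BlueJet 203/528 = 38.4%, Coastal Air 205/413 = 49.6% → Coastal Air
BlueJet wins each route group but Coastal Air wins overall — the comparison reverses. BlueJet's flights skew toward long-haul, which has a lower base rate.

Yes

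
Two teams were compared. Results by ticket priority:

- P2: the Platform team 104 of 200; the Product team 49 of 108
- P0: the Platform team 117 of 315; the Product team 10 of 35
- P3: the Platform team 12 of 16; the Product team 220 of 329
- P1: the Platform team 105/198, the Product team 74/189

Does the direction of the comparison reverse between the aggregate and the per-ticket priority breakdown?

Yes

P2: the Platform team 104/200 = 52.0%, the Product team 49/108 = 45.4% → the Platform team
P0: the Platform team 117/315 = 37.1%, the Product team 10/35 = 28.6% → the Platform team
P3: the Platform team 12/16 = 75.0%, the Product team 220/329 = 66.9% → the Platform team
P1: the Platform team 105/198 = 53.0%, the Product team 74/189 = 39.2% → the Platform team
Overall: the Platform team 338/729 = 46.4%, the Product team 353/661 = 53.4% → the Product team
The Platform team wins each ticket group but the Product team wins overall — the comparison reverses. The Platform team's tickets skew toward P0, which has a lower base rate.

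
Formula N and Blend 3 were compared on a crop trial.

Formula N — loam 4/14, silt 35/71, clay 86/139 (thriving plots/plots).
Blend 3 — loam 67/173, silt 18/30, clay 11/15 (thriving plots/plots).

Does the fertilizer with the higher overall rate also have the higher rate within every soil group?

Loam: Formula N 4/14 = 28.6%, Blend 3 67/173 = 38.7% → Blend 3
Silt: Formula N 35/71 = 49.3%, Blend 3 18/30 = 60.0% → Blend 3
Clay: Formula N 86/139 = 61.9%, Blend 3 11/15 = 73.3% → Blend 3
Overall: Formula N 125/224 = 55.8%, Blend 3 96/218 = 44.0% → Formula N
Blend 3 wins each soil group but Formula N wins overall — the comparison reverses. Blend 3's plots skew toward loam, which has a lower base rate.

No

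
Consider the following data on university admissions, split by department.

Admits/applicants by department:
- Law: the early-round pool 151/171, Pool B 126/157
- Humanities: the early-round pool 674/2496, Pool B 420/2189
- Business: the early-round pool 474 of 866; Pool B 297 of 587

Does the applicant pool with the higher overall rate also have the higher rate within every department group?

Law: the early-round pool 151/171 = 88.3%, Pool B 126/157 = 80.3% → the early-round pool
Humanities: the early-round pool 674/2496 = 27.0%, Pool B 420/2189 = 19.2% → the early-round pool
Business: the early-round pool 474/866 = 54.7%, Pool B 297/587 = 50.6% → the early-round pool
Overall: the early-round pool 1299/3533 = 36.8%, Pool B 843/2933 = 28.7% → the early-round pool
The early-round pool wins overall and in every department group — no reversal.

Yes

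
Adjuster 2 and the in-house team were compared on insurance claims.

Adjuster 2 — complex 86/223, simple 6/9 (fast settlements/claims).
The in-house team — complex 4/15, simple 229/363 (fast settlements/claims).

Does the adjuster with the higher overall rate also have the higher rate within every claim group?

Complex: Adjuster 2 86/223 = 38.6%, the in-house team 4/15 = 26.7% → Adjuster 2
Simple: Adjuster 2 6/9 = 66.7%, the in-house team 229/363 = 63.1% → Adjuster 2
Overall: Adjuster 2 92/232 = 39.7%, the in-house team 233/378 = 61.6% → the in-house team
Adjuster 2 wins each claim group but the in-house team wins overall — the comparison reverses. Adjuster 2's claims skew toward complex, which has a lower base rate.

No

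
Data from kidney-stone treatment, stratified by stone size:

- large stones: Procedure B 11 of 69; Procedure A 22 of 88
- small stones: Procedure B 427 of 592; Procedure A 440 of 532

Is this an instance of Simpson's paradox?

No

Large stones: Procedure B 11/69 = 15.9%, Procedure A 22/88 = 25.0% → Procedure A
Small stones: Procedure B 427/592 = 72.1%, Procedure A 440/532 = 82.7% → Procedure A
Overall: Procedure B 438/661 = 66.3%, Procedure A 462/620 = 74.5% → Procedure A
Procedure A wins overall and in every stone group — no reversal.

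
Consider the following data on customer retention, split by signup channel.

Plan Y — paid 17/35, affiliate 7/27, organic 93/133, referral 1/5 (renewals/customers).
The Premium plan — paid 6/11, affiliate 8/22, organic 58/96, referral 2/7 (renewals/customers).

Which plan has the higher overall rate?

Plan Y

Paid: Plan Y 17/35 = 48.6%, the Premium plan 6/11 = 54.5% → the Premium plan
Affiliate: Plan Y 7/27 = 25.9%, the Premium plan 8/22 = 36.4% → the Premium plan
Organic: Plan Y 93/133 = 69.9%, the Premium plan 58/96 = 60.4% → Plan Y
Referral: Plan Y 1/5 = 20.0%, the Premium plan 2/7 = 28.6% → the Premium plan
Overall: Plan Y 118/200 = 59.0%, the Premium plan 74/136 = 54.4% → Plan Y
(Neither sweeps every signup group, but Plan Y has the higher pooled rate.)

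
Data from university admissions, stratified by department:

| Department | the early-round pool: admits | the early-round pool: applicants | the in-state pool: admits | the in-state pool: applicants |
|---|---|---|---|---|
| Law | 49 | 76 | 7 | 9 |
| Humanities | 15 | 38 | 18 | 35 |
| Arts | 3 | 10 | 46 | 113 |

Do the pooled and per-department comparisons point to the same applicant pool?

Law: the early-round pool 49/76 = 64.5%, the in-state pool 7/9 = 77.8% → the in-state pool
Humanities: the early-round pool 15/38 = 39.5%, the in-state pool 18/35 = 51.4% → the in-state pool
Arts: the early-round pool 3/10 = 30.0%, the in-state pool 46/113 = 40.7% → the in-state pool
Overall: the early-round pool 67/124 = 54.0%, the in-state pool 71/157 = 45.2% → the early-round pool
The in-state pool wins each department group but the early-round pool wins overall — the comparison reverses. The in-state pool's applicants skew toward Arts, which has a lower base rate.

No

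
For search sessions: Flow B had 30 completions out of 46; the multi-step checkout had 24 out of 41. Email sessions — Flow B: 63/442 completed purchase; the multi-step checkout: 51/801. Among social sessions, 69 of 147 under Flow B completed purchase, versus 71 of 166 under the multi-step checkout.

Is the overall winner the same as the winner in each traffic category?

Yes

Search: Flow B 30/46 = 65.2%, the multi-step checkout 24/41 = 58.5% → Flow B
Email: Flow B 63/442 = 14.3%, the multi-step checkout 51/801 = 6.4% → Flow B
Social: Flow B 69/147 = 46.9%, the multi-step checkout 71/166 = 42.8% → Flow B
Overall: Flow B 162/635 = 25.5%, the multi-step checkout 146/1008 = 14.5% → Flow B
Flow B wins overall and in every traffic group — no reversal.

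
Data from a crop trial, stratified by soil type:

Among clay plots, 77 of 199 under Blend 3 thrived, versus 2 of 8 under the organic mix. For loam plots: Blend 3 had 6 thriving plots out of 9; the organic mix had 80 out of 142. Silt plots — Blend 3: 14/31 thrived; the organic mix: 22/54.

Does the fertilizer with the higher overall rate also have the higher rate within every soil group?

No

Clay: Blend 3 77/199 = 38.7%, the organic mix 2/8 = 25.0% → Blend 3
Loam: Blend 3 6/9 = 66.7%, the organic mix 80/142 = 56.3% → Blend 3
Silt: Blend 3 14/31 = 45.2%, the organic mix 22/54 = 40.7% → Blend 3
Overall: Blend 3 97/239 = 40.6%, the organic mix 104/204 = 51.0% → the organic mix
Blend 3 wins each soil group but the organic mix wins overall — the comparison reverses. Blend 3's plots skew toward clay, which has a lower base rate.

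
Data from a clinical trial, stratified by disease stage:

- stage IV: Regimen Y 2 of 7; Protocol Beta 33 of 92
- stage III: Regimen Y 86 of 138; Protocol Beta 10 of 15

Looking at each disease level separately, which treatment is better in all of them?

Stage IV: Regimen Y 2/7 = 28.6%, Protocol Beta 33/92 = 35.9% → Protocol Beta
Stage III: Regimen Y 86/138 = 62.3%, Protocol Beta 10/15 = 66.7% → Protocol Beta
Protocol Beta has the higher rate in both groups.

Protocol Beta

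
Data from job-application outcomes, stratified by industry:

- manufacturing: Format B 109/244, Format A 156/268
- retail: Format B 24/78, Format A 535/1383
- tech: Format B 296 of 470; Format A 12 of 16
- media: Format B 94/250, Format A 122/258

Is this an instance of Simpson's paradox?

Yes

Manufacturing: Format B 109/244 = 44.7%, Format A 156/268 = 58.2% → Format A
Retail: Format B 24/78 = 30.8%, Format A 535/1383 = 38.7% → Format A
Tech: Format B 296/470 = 63.0%, Format A 12/16 = 75.0% → Format A
Media: Format B 94/250 = 37.6%, Format A 122/258 = 47.3% → Format A
Overall: Format B 523/1042 = 50.2%, Format A 825/1925 = 42.9% → Format B
Format A wins each industry group but Format B wins overall — the comparison reverses. Format A's applications skew toward retail, which has a lower base rate.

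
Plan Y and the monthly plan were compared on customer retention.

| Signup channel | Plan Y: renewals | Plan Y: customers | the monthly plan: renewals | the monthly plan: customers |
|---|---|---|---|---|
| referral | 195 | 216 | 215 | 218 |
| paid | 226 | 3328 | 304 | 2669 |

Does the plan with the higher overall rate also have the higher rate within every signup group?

Referral: Plan Y 195/216 = 90.3%, the monthly plan 215/218 = 98.6% → the monthly plan
Paid: Plan Y 226/3328 = 6.8%, the monthly plan 304/2669 = 11.4% → the monthly plan
Overall: Plan Y 421/3544 = 11.9%, the monthly plan 519/2887 = 18.0% → the monthly plan
The monthly plan wins overall and in every signup group — no reversal.

Yes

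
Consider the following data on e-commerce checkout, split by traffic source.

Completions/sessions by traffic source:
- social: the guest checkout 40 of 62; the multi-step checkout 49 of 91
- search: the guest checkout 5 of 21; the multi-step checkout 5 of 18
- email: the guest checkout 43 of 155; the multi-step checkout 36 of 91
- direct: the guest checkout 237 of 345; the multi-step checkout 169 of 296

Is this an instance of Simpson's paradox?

No

Social: the guest checkout 40/62 = 64.5%, the multi-step checkout 49/91 = 53.8% → the guest checkout
Search: the guest checkout 5/21 = 23.8%, the multi-step checkout 5/18 = 27.8% → the multi-step checkout
Email: the guest checkout 43/155 = 27.7%, the multi-step checkout 36/91 = 39.6% → the multi-step checkout
Direct: the guest checkout 237/345 = 68.7%, the multi-step checkout 169/296 = 57.1% → the guest checkout
Overall: the guest checkout 325/583 = 55.7%, the multi-step checkout 259/496 = 52.2% → the guest checkout
Neither sweeps: the guest checkout wins 2 of 4 groups, the multi-step checkout wins 2. The guest checkout wins overall but not every group — no Simpson reversal.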